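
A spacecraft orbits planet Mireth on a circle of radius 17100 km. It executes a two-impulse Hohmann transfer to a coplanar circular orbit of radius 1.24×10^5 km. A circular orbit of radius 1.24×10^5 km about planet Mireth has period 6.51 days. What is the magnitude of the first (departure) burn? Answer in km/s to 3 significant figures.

From Kepler's third law T² = 4π²r³/μ at r = 1.24×10^5 km, T = 6.51 days = 6.51 × 86400 s = 5.62464×10^5 s: μ = 4π²r³/T² = 2.37922×10^5 km³/s².
Semi-major axis of the transfer orbit: a_t = (17100 + 1.240×10^5)/2 = 70550 km.
Circular speed at r = 17100 km: v_c = √(μ/r) = 3.730 km/s.
Transfer-orbit speed at the same r (vis-viva, a = a_t): v_t = √[μ(2/r − 1/a_t)] = 4.945 km/s.
Δv₁ = |v_t − v_c| = |4.945 − 3.730| = 1.215 km/s.

Δv₁ = 1.22 km/s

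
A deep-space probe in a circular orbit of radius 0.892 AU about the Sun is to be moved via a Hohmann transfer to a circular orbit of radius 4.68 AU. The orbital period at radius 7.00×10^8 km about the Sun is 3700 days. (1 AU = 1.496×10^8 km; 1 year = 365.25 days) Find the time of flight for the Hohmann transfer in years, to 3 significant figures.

t = 2.33 years

From Kepler's third law T² = 4π²r³/μ at r = 7.00×10^8 km, T = 3700 days = 3700 × 86400 s = 3.1968×10^8 s: μ = 4π²r³/T² = 1.32502×10^11 km³/s².
In km: r₁ = 0.892 × 1.496×10^8 = 1.334432×10^8 km; r₂ = 4.68 × 1.496×10^8 = 7.00128×10^8 km.
Semi-major axis of the transfer orbit: a_t = (1.334432×10^8 + 7.00128×10^8)/2 = 4.167856×10^8 km.
Half the transfer-orbit period gives t = π√(a_t³/μ) = 7.344×10^7 s.
Converting: 7.344×10^7 s ÷ 3.15576×10^7 s/year (365.25 × 86400) = 2.33 years.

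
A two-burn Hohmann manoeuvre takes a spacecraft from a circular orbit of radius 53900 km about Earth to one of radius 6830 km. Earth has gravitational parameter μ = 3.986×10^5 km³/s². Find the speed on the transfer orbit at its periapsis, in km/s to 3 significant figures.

v = 10.2 km/s

Transfer-ellipse semi-major axis a_t = (r₁ + r₂)/2 = (53900 + 6830)/2 = 30365 km.
The periapsis of the transfer ellipse is at r = 6830 km.
Applying v² = μ(2/r − 1/a_t): v = 10.18 km/s.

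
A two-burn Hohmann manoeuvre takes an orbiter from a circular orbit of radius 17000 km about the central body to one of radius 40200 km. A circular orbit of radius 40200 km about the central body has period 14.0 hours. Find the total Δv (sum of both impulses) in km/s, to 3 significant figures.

Δv = 2.58 km/s

From Kepler's third law T² = 4π²r³/μ at r = 40200 km, T = 14.0 hours = 14.0 × 3600 s = 50400 s: μ = 4π²r³/T² = 1.00966×10^6 km³/s².
Semi-major axis of the transfer orbit: a_t = (17000 + 40200)/2 = 28600 km.
At r₁ the circular-orbit speed is v₁ = √(μ/r₁) = 7.707 km/s.
On the transfer ellipse at r₁, v² = μ(2/r − 1/a) gives v_p = √[μ(2/r₁ − 1/a_t)] = 9.137 km/s.
First burn Δv₁ = |v_p − v₁| = 1.430 km/s.
At r₂, v₂ = √(μ/r₂) = 5.012 km/s.
Transfer-orbit speed at r₂: v_a = √[μ(2/r₂ − 1/a_t)] = 3.864 km/s.
Second burn Δv₂ = |v₂ − v_a| = 1.148 km/s.
Total Δv = Δv₁ + Δv₂ = 2.578 km/s.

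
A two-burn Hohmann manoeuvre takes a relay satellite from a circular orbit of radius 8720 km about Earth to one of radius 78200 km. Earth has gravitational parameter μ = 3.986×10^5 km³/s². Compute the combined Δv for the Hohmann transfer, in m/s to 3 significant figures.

Δv = 3550 m/s

Semi-major axis of the transfer orbit: a_t = (8720 + 78200)/2 = 43460 km.
Circular speed at r₁: v₁ = √(μ/r₁) = √(3.986×10^5/8720) = 6.7610 km/s.
Transfer-orbit speed at r₁ (v² = μ(2/r − 1/a)): v_p = √[μ(2/r₁ − 1/a_t)] = 9.0692 km/s.
First burn Δv₁ = |v_p − v₁| = 2.3082 km/s.
At r₂, v₂ = √(μ/r₂) = 2.2577 km/s.
Transfer-orbit speed at r₂: v_a = √[μ(2/r₂ − 1/a_t)] = 1.0113 km/s.
Second burn Δv₂ = |v₂ − v_a| = 1.2464 km/s.
Total Δv = Δv₁ + Δv₂ = 3.555 km/s.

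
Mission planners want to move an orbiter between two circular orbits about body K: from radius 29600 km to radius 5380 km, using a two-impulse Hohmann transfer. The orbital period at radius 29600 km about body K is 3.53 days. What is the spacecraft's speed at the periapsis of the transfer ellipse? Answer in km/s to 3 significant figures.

v = 1.86 km/s

From Kepler's third law T² = 4π²r³/μ at r = 29600 km, T = 3.53 days = 3.53 × 86400 s = 3.04992×10^5 s: μ = 4π²r³/T² = 11006.7 km³/s².
The Hohmann ellipse has a_t = (r₁ + r₂)/2 = 17490 km.
The periapsis of the transfer ellipse is at r = 5380 km.
Applying v² = μ(2/r − 1/a_t): v = 1.861 km/s.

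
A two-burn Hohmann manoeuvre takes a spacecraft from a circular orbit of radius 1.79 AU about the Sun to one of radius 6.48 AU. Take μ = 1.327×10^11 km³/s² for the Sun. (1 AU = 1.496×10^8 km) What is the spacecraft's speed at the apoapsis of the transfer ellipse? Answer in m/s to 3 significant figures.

v = 7700 m/s

In km: r₁ = 1.79 × 1.496×10^8 = 2.67784×10^8 km; r₂ = 6.48 × 1.496×10^8 = 9.69408×10^8 km.
Semi-major axis of the transfer orbit: a_t = (2.67784×10^8 + 9.69408×10^8)/2 = 6.18596×10^8 km.
At apoapsis, r = 9.69408×10^8 km.
Vis-viva: v = √[μ(2/r − 1/a_t)] = √[1.327×10^11 × (2/9.69408×10^8 − 1/6.18596×10^8)] = 7.698 km/s.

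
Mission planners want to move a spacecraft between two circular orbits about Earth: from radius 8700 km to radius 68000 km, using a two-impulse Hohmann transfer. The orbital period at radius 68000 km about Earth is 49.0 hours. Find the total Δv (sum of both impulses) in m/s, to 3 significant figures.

Δv = 3510 m/s

From Kepler's third law T² = 4π²r³/μ at r = 68000 km, T = 49.0 hours = 49.0 × 3600 s = 1.764×10^5 s: μ = 4π²r³/T² = 3.98923×10^5 km³/s².
Semi-major axis of the transfer orbit: a_t = (8700 + 68000)/2 = 38350 km.
At r₁ the circular-orbit speed is v₁ = √(μ/r₁) = 6.7715 km/s.
On the transfer ellipse at r₁, v² = μ(2/r − 1/a) gives v_p = √[μ(2/r₁ − 1/a_t)] = 9.0169 km/s.
First burn Δv₁ = |v_p − v₁| = 2.2454 km/s.
Circular speed at r₂: v₂ = √(μ/r₂) = 2.4221 km/s.
Transfer-orbit speed at r₂: v_a = √[μ(2/r₂ − 1/a_t)] = 1.1536 km/s.
Second burn Δv₂ = |v₂ − v_a| = 1.2685 km/s.
Total Δv = Δv₁ + Δv₂ = 3.514 km/s.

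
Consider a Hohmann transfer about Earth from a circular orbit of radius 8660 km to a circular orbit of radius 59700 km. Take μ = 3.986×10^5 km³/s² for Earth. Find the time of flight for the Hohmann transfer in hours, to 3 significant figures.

t = 8.73 hours

Semi-major axis of the transfer orbit: a_t = (8660 + 59700)/2 = 34180 km.
Half the transfer-orbit period gives t = π√(a_t³/μ) = 31440 s.
Converting: 31440 s ÷ 3600 s/hour = 8.73 hours.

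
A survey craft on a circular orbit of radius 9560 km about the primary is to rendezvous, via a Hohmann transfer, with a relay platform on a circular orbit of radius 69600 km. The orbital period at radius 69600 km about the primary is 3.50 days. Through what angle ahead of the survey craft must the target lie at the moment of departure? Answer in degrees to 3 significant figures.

φ = 103°

From Kepler's third law T² = 4π²r³/μ at r = 69600 km, T = 3.50 days = 3.50 × 86400 s = 3.024×10^5 s: μ = 4π²r³/T² = 1.45554×10^5 km³/s².
Transfer-ellipse semi-major axis a_t = (r₁ + r₂)/2 = (9560 + 69600)/2 = 39580 km.
The half-period of the transfer ellipse is t = π√(a_t³/μ) = 64841 s.
The target's mean motion on its circular orbit is ω₂ = √(μ/r₂³) = 2.0778×10^-5 rad/s.
Angle swept by the target during transfer: ω₂·t = 1.3473 rad = 77.19°.
The survey craft traverses 180° on the transfer ellipse, so the target must lead by 180° − 77.19° = 103°.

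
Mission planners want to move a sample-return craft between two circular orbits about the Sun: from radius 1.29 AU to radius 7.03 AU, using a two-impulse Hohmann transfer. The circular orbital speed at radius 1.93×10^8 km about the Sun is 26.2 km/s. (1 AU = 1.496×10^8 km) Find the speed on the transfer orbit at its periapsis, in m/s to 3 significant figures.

From the circular-orbit relation v² = μ/r at r = 1.93×10^8 km: μ = v²r = (26.2)² × 1.93×10^8 = 1.32483×10^11 km³/s².
In km: r₁ = 1.29 × 1.496×10^8 = 1.92984×10^8 km; r₂ = 7.03 × 1.496×10^8 = 1.051688×10^9 km.
The Hohmann ellipse has a_t = (r₁ + r₂)/2 = 6.22336×10^8 km.
At periapsis, r = 1.92984×10^8 km.
From the vis-viva equation, v = √[μ(2/r − 1/a_t)] = 34.06 km/s.

v = 34100 m/s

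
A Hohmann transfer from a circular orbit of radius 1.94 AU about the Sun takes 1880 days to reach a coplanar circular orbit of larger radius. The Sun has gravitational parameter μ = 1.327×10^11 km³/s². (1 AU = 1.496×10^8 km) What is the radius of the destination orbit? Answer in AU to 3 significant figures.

In km: r₁ = 1.94 × 1.496×10^8 = 2.90224×10^8 km.
Transfer time t = 1880 days = 1.62432×10^8 s, and t = π√(a_t³/μ).
So a_t = (μ t²/π²)^(1/3) = (1.327×10^11 × (1.62432×10^8)² / π²)^(1/3) = 7.0790×10^8 km.
Since a_t = (r₁ + r₂)/2, r₂ = 2a_t − r₁ = 2×7.0790×10^8 − 2.90224×10^8 = 1.125576×10^9 km.
In AU: r₂ = 1.125576×10^9 / 1.496×10^8 = 7.52 AU.

r₂ = 7.52 AU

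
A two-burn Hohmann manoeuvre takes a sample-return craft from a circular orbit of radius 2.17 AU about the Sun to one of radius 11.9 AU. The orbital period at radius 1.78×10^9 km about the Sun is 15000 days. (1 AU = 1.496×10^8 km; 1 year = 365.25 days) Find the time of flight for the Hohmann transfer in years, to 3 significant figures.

t = 9.34 years

From Kepler's third law T² = 4π²r³/μ at r = 1.78×10^9 km, T = 15000 days = 15000 × 86400 s = 1.296×10^9 s: μ = 4π²r³/T² = 1.32559×10^11 km³/s².
In km: r₁ = 2.17 × 1.496×10^8 = 3.24632×10^8 km; r₂ = 11.9 × 1.496×10^8 = 1.78024×10^9 km.
Semi-major axis of the transfer orbit: a_t = (3.24632×10^8 + 1.78024×10^9)/2 = 1.052436×10^9 km.
Transfer time t = π√(a_t³/μ) = π√((1.052436×10^9)³ / 1.32559×10^11) = 2.946×10^8 s.
Converting: 2.946×10^8 s ÷ 3.15576×10^7 s/year (365.25 × 86400) = 9.34 years.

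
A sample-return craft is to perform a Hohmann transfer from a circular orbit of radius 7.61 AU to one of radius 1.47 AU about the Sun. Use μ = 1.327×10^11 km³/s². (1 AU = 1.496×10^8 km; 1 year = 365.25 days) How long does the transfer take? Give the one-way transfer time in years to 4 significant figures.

t = 4.837 years

In km: r₁ = 7.61 × 1.496×10^8 = 1.138456×10^9 km; r₂ = 1.47 × 1.496×10^8 = 2.19912×10^8 km.
Transfer-ellipse semi-major axis a_t = (r₁ + r₂)/2 = (1.138456×10^9 + 2.19912×10^8)/2 = 6.79184×10^8 km.
Half the transfer-orbit period gives t = π√(a_t³/μ) = 1.5265×10^8 s.
Converting: 1.5265×10^8 s ÷ 3.15576×10^7 s/year (365.25 × 86400) = 4.837 years.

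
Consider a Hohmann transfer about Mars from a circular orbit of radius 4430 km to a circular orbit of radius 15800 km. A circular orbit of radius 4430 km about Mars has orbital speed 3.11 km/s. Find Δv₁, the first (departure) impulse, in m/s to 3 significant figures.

From the circular-orbit relation v² = μ/r at r = 4430 km: μ = v²r = (3.11)² × 4430 = 42847.4 km³/s².
Transfer-ellipse semi-major axis a_t = (r₁ + r₂)/2 = (4430 + 15800)/2 = 10115 km.
Circular speed at r = 4430 km: v_c = √(μ/r) = 3.1100 km/s.
Vis-viva on the transfer ellipse at r = 4430 km gives v_t = √[μ(2/r − 1/a_t)] = 3.8869 km/s.
Δv₁ = |v_t − v_c| = |3.8869 − 3.1100| = 0.7769 km/s.

Δv₁ = 777 m/s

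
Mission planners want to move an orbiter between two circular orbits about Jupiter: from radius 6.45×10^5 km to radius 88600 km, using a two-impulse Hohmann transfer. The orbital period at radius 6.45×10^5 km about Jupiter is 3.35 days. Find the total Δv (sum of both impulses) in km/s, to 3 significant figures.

Δv = 19.4 km/s

From Kepler's third law T² = 4π²r³/μ at r = 6.45×10^5 km, T = 3.35 days = 3.35 × 86400 s = 2.8944×10^5 s: μ = 4π²r³/T² = 1.26451×10^8 km³/s².
Semi-major axis of the transfer orbit: a_t = (6.450×10^5 + 88600)/2 = 3.668×10^5 km.
Circular speed at r₁: v₁ = √(μ/r₁) = √(1.26451×10^8/6.450×10^5) = 14.0017 km/s.
Transfer-orbit speed at r₁ (vis-viva): v_a = √[μ(2/r₁ − 1/a_t)] = 6.88150 km/s.
First burn Δv₁ = |v_a − v₁| = 7.120 km/s.
Circular speed at r₂: v₂ = √(μ/r₂) = 37.78 km/s.
Transfer-orbit speed at r₂: v_p = √[μ(2/r₂ − 1/a_t)] = 50.10 km/s.
Second burn Δv₂ = |v₂ − v_p| = 12.32 km/s.
Total Δv = Δv₁ + Δv₂ = 19.44 km/s.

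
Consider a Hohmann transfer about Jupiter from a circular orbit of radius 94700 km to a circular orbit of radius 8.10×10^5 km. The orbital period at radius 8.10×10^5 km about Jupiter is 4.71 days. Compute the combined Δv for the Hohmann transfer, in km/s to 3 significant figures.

From Kepler's third law T² = 4π²r³/μ at r = 8.10×10^5 km, T = 4.71 days = 4.71 × 86400 s = 4.06944×10^5 s: μ = 4π²r³/T² = 1.26691×10^8 km³/s².
Transfer-ellipse semi-major axis a_t = (r₁ + r₂)/2 = (94700 + 8.100×10^5)/2 = 4.5235×10^5 km.
At r₁ the circular-orbit speed is v₁ = √(μ/r₁) = 36.576 km/s.
On the transfer ellipse at r₁, vis-viva gives v_p = √[μ(2/r₁ − 1/a_t)] = 48.944 km/s.
First burn Δv₁ = |v_p − v₁| = 12.37 km/s.
Circular speed at r₂: v₂ = √(μ/r₂) = 12.506 km/s.
Transfer-orbit speed at r₂: v_a = √[μ(2/r₂ − 1/a_t)] = 5.7223 km/s.
Second burn Δv₂ = |v₂ − v_a| = 6.784 km/s.
Δv = Δv₁ + Δv₂ = 12.37 + 6.784 = 19.15 km/s.

Δv = 19.2 km/s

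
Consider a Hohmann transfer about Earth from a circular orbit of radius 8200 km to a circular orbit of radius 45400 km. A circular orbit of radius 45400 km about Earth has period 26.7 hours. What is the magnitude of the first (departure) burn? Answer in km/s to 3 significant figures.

Δv₁ = 2.11 km/s

From Kepler's third law T² = 4π²r³/μ at r = 45400 km, T = 26.7 hours = 26.7 × 3600 s = 96120 s: μ = 4π²r³/T² = 3.99852×10^5 km³/s².
Semi-major axis of the transfer orbit: a_t = (8200 + 45400)/2 = 26800 km.
Circular speed at r = 8200 km: v_c = √(μ/r) = 6.983 km/s.
Vis-viva on the transfer ellipse at r = 8200 km gives v_t = √[μ(2/r − 1/a_t)] = 9.089 km/s.
Δv₁ = |v_t − v_c| = |9.089 − 6.983| = 2.106 km/s.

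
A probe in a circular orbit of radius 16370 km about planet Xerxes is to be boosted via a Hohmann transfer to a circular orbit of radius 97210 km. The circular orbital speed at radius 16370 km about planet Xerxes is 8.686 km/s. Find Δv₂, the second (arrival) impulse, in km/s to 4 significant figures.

From the circular-orbit relation v² = μ/r at r = 16370 km: μ = v²r = (8.686)² × 16370 = 1.23506×10^6 km³/s².
Transfer-ellipse semi-major axis a_t = (r₁ + r₂)/2 = (16370 + 97210)/2 = 56790 km.
On the circular orbit at r = 97210 km, v_c = √(μ/r) = 3.5644 km/s.
Transfer-orbit speed at the same r (vis-viva, a = a_t): v_t = √[μ(2/r − 1/a_t)] = 1.9137 km/s.
Δv₂ = |v_t − v_c| = |1.9137 − 3.5644| = 1.651 km/s.

Δv₂ = 1.651 km/s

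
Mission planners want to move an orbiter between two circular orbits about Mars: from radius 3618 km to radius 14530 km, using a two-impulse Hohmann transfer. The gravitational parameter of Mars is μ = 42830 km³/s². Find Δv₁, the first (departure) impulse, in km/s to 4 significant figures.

Transfer-ellipse semi-major axis a_t = (r₁ + r₂)/2 = (3618 + 14530)/2 = 9074 km.
On the circular orbit at r = 3618 km, v_c = √(μ/r) = 3.4406 km/s.
Transfer-orbit speed at the same r (vis-viva, a = a_t): v_t = √[μ(2/r − 1/a_t)] = 4.3538 km/s.
Δv₁ = |v_t − v_c| = |4.3538 − 3.4406| = 0.9132 km/s.

Δv₁ = 0.9132 km/s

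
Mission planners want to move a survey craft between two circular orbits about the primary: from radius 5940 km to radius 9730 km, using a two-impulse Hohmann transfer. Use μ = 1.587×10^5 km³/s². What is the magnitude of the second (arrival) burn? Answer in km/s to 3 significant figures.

Transfer-ellipse semi-major axis a_t = (r₁ + r₂)/2 = (5940 + 9730)/2 = 7835 km.
Circular speed at r = 9730 km: v_c = √(μ/r) = 4.0386112 km/s.
Vis-viva on the transfer ellipse at r = 9730 km gives v_t = √[μ(2/r − 1/a_t)] = 3.5164607 km/s.
Δv₂ = |v_t − v_c| = |3.5164607 − 4.0386112| = 0.5222 km/s.

Δv₂ = 0.522 km/s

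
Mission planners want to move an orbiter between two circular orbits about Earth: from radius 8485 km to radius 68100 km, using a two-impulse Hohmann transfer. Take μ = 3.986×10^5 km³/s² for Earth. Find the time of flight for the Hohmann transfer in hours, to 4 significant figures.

The Hohmann ellipse has a_t = (r₁ + r₂)/2 = 38292.5 km.
Transfer time t = π√(a_t³/μ) = π√((38292.5)³ / 3.986×10^5) = 37290 s.
Converting: 37290 s ÷ 3600 s/hour = 10.36 hours.

t = 10.36 hours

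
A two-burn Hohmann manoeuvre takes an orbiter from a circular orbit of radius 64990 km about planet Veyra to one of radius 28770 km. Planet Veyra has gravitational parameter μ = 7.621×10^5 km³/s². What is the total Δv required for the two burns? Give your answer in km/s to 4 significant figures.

Δv = 1.655 km/s

The Hohmann ellipse has a_t = (r₁ + r₂)/2 = 46880 km.
At r₁ the circular-orbit speed is v₁ = √(μ/r₁) = 3.4244 km/s.
Transfer-orbit speed at r₁ (v² = μ(2/r − 1/a)): v_a = √[μ(2/r₁ − 1/a_t)] = 2.6826 km/s.
First burn Δv₁ = |v_a − v₁| = 0.7418 km/s.
Circular speed at r₂: v₂ = √(μ/r₂) = 5.1468 km/s.
Transfer-orbit speed at r₂: v_p = √[μ(2/r₂ − 1/a_t)] = 6.0599 km/s.
Second burn Δv₂ = |v₂ − v_p| = 0.9131 km/s.
Δv = Δv₁ + Δv₂ = 0.7418 + 0.9131 = 1.655 km/s.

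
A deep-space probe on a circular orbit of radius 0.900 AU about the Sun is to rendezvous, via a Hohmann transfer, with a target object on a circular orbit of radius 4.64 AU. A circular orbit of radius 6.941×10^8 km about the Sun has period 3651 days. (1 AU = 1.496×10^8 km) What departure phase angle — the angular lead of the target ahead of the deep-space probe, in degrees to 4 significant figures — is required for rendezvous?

φ = 96.97°

From Kepler's third law T² = 4π²r³/μ at r = 6.941×10^8 km, T = 3651 days = 3651 × 86400 s = 3.154464×10^8 s: μ = 4π²r³/T² = 1.32671×10^11 km³/s².
In km: r₁ = 0.900 × 1.496×10^8 = 1.3464×10^8 km; r₂ = 4.64 × 1.496×10^8 = 6.94144×10^8 km.
Transfer-ellipse semi-major axis a_t = (r₁ + r₂)/2 = (1.3464×10^8 + 6.94144×10^8)/2 = 4.14392×10^8 km.
Transfer time t = π√(a_t³/μ) = 7.27578×10^7 s.
The target's mean motion on its circular orbit is ω₂ = √(μ/r₂³) = 1.99165×10^-8 rad/s.
Angle swept by the target during transfer: ω₂·t = 1.4491 rad = 83.03°.
The deep-space probe traverses 180° on the transfer ellipse, so the target must lead by 180° − 83.03° = 96.97°.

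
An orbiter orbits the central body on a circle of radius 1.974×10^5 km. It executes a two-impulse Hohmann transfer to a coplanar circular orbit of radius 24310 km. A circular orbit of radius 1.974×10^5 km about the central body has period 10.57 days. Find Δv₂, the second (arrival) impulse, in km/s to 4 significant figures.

Δv₂ = 1.294 km/s

From Kepler's third law T² = 4π²r³/μ at r = 1.974×10^5 km, T = 10.57 days = 10.57 × 86400 s = 9.13248×10^5 s: μ = 4π²r³/T² = 3.64103×10^5 km³/s².
The Hohmann ellipse has a_t = (r₁ + r₂)/2 = 1.10855×10^5 km.
On the circular orbit at r = 24310 km, v_c = √(μ/r) = 3.870 km/s.
Transfer-orbit speed at the same r (vis-viva, a = a_t): v_t = √[μ(2/r − 1/a_t)] = 5.164 km/s.
Δv₂ = |v_t − v_c| = |5.164 − 3.870| = 1.294 km/s.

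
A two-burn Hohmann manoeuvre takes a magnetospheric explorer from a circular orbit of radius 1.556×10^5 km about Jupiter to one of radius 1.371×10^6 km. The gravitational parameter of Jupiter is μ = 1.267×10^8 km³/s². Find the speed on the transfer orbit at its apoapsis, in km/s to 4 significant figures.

Semi-major axis of the transfer orbit: a_t = (1.556×10^5 + 1.371×10^6)/2 = 7.633×10^5 km.
At apoapsis, r = 1.371×10^6 km.
Vis-viva: v = √[μ(2/r − 1/a_t)] = √[1.267×10^8 × (2/1.371×10^6 − 1/7.633×10^5)] = 4.340 km/s.

v = 4.340 km/s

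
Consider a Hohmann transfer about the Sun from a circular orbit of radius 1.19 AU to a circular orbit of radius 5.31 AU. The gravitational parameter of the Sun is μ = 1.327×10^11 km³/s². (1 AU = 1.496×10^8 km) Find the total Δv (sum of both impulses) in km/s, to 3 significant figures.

Δv = 12.7 km/s

In km: r₁ = 1.19 × 1.496×10^8 = 1.78024×10^8 km; r₂ = 5.31 × 1.496×10^8 = 7.94376×10^8 km.
Transfer-ellipse semi-major axis a_t = (r₁ + r₂)/2 = (1.78024×10^8 + 7.94376×10^8)/2 = 4.862×10^8 km.
At r₁ the circular-orbit speed is v₁ = √(μ/r₁) = 27.302 km/s.
Transfer-orbit speed at r₁ (vis-viva equation): v_p = √[μ(2/r₁ − 1/a_t)] = 34.898 km/s.
First burn Δv₁ = |v_p − v₁| = 7.596 km/s.
At r₂, v₂ = √(μ/r₂) = 12.925 km/s.
Transfer-orbit speed at r₂: v_a = √[μ(2/r₂ − 1/a_t)] = 7.8209 km/s.
Second burn Δv₂ = |v₂ − v_a| = 5.104 km/s.
Δv = Δv₁ + Δv₂ = 7.596 + 5.104 = 12.70 km/s.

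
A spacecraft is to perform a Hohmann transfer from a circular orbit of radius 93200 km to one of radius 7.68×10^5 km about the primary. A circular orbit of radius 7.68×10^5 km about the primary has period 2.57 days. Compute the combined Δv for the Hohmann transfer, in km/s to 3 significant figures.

Δv = 32.6 km/s

From Kepler's third law T² = 4π²r³/μ at r = 7.68×10^5 km, T = 2.57 days = 2.57 × 86400 s = 2.22048×10^5 s: μ = 4π²r³/T² = 3.62702×10^8 km³/s².
Semi-major axis of the transfer orbit: a_t = (93200 + 7.680×10^5)/2 = 4.306×10^5 km.
At r₁ the circular-orbit speed is v₁ = √(μ/r₁) = 62.38 km/s.
On the transfer ellipse at r₁, vis-viva gives v_p = √[μ(2/r₁ − 1/a_t)] = 83.31 km/s.
First burn Δv₁ = |v_p − v₁| = 20.93 km/s.
At r₂, v₂ = √(μ/r₂) = 21.73 km/s.
Transfer-orbit speed at r₂: v_a = √[μ(2/r₂ − 1/a_t)] = 10.11 km/s.
Second burn Δv₂ = |v₂ − v_a| = 11.62 km/s.
Δv = Δv₁ + Δv₂ = 20.93 + 11.62 = 32.55 km/s.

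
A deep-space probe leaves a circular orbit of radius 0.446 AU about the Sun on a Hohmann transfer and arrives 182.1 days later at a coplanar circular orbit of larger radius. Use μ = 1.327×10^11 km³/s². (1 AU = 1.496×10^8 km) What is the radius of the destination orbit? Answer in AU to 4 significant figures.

In km: r₁ = 0.446 × 1.496×10^8 = 6.67216×10^7 km.
Transfer time t = 182.1 days = 1.573344×10^7 s, and t = π√(a_t³/μ).
So a_t = (μ t²/π²)^(1/3) = (1.327×10^11 × (1.573344×10^7)² / π²)^(1/3) = 1.4930×10^8 km.
Since a_t = (r₁ + r₂)/2, r₂ = 2a_t − r₁ = 2×1.4930×10^8 − 6.67216×10^7 = 2.318784×10^8 km.
In AU: r₂ = 2.318784×10^8 / 1.496×10^8 = 1.550 AU.

r₂ = 1.550 AU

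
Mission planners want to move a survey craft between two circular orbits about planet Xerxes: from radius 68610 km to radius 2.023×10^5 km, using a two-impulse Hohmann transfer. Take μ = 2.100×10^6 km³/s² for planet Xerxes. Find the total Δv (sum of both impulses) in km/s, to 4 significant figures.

Δv = 2.158 km/s

The Hohmann ellipse has a_t = (r₁ + r₂)/2 = 1.35455×10^5 km.
Circular speed at r₁: v₁ = √(μ/r₁) = √(2.100×10^6/68610) = 5.532 km/s.
On the transfer ellipse at r₁, v² = μ(2/r − 1/a) gives v_p = √[μ(2/r₁ − 1/a_t)] = 6.761 km/s.
First burn Δv₁ = |v_p − v₁| = 1.229 km/s.
Circular speed at r₂: v₂ = √(μ/r₂) = 3.2219 km/s.
Transfer-orbit speed at r₂: v_a = √[μ(2/r₂ − 1/a_t)] = 2.2930 km/s.
Second burn Δv₂ = |v₂ − v_a| = 0.9289 km/s.
Δv = Δv₁ + Δv₂ = 1.229 + 0.9289 = 2.158 km/s.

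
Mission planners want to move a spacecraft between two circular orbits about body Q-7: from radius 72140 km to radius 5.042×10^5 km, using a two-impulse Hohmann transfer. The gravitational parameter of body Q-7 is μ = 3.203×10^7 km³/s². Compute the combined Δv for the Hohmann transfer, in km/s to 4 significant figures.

Δv = 10.78 km/s

The Hohmann ellipse has a_t = (r₁ + r₂)/2 = 2.8817×10^5 km.
At r₁ the circular-orbit speed is v₁ = √(μ/r₁) = 21.071 km/s.
On the transfer ellipse at r₁, v² = μ(2/r − 1/a) gives v_p = √[μ(2/r₁ − 1/a_t)] = 27.872 km/s.
First burn Δv₁ = |v_p − v₁| = 6.801 km/s.
At r₂, v₂ = √(μ/r₂) = 7.970 km/s.
Transfer-orbit speed at r₂: v_a = √[μ(2/r₂ − 1/a_t)] = 3.988 km/s.
Second burn Δv₂ = |v₂ − v_a| = 3.982 km/s.
Total Δv = Δv₁ + Δv₂ = 10.78 km/s.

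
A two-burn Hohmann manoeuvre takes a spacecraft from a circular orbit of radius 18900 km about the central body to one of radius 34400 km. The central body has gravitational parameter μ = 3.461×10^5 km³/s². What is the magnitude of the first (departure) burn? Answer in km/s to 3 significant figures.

Transfer-ellipse semi-major axis a_t = (r₁ + r₂)/2 = (18900 + 34400)/2 = 26650 km.
On the circular orbit at r = 18900 km, v_c = √(μ/r) = 4.27927 km/s.
Transfer-orbit speed at the same r (vis-viva, a = a_t): v_t = √[μ(2/r − 1/a_t)] = 4.86184 km/s.
Δv₁ = |v_t − v_c| = |4.86184 − 4.27927| = 0.5826 km/s.

Δv₁ = 0.583 km/s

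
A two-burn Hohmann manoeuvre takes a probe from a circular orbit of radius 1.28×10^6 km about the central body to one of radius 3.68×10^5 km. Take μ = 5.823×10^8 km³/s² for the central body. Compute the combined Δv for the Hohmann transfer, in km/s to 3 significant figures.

Transfer-ellipse semi-major axis a_t = (r₁ + r₂)/2 = (1.280×10^6 + 3.680×10^5)/2 = 8.240×10^5 km.
Circular speed at r₁: v₁ = √(μ/r₁) = √(5.823×10^8/1.280×10^6) = 21.3289 km/s.
Transfer-orbit speed at r₁ (v² = μ(2/r − 1/a)): v_a = √[μ(2/r₁ − 1/a_t)] = 14.2537 km/s.
First burn Δv₁ = |v_a − v₁| = 7.0752 km/s.
At r₂, v₂ = √(μ/r₂) = 39.7786 km/s.
Transfer-orbit speed at r₂: v_p = √[μ(2/r₂ − 1/a_t)] = 49.5782 km/s.
Second burn Δv₂ = |v₂ − v_p| = 9.7996 km/s.
Δv = Δv₁ + Δv₂ = 7.0752 + 9.7996 = 16.87 km/s.

Δv = 16.9 km/s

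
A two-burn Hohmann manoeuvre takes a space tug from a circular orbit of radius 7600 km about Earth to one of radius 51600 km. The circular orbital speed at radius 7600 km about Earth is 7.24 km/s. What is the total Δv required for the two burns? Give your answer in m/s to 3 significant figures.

From the circular-orbit relation v² = μ/r at r = 7600 km: μ = v²r = (7.24)² × 7600 = 3.98374×10^5 km³/s².
The Hohmann ellipse has a_t = (r₁ + r₂)/2 = 29600 km.
Circular speed at r₁: v₁ = √(μ/r₁) = √(3.98374×10^5/7600) = 7.240 km/s.
Transfer-orbit speed at r₁ (vis-viva equation): v_p = √[μ(2/r₁ − 1/a_t)] = 9.559 km/s.
First burn Δv₁ = |v_p − v₁| = 2.319 km/s.
Circular speed at r₂: v₂ = √(μ/r₂) = 2.779 km/s.
Transfer-orbit speed at r₂: v_a = √[μ(2/r₂ − 1/a_t)] = 1.408 km/s.
Second burn Δv₂ = |v₂ − v_a| = 1.371 km/s.
Total Δv = Δv₁ + Δv₂ = 3.690 km/s.

Δv = 3690 m/s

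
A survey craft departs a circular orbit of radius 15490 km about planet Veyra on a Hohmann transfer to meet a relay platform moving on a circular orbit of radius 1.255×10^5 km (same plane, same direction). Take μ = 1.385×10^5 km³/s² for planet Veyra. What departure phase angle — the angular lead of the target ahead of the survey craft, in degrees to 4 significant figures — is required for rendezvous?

Transfer-ellipse semi-major axis a_t = (r₁ + r₂)/2 = (15490 + 1.255×10^5)/2 = 70495 km.
Transfer time t = π√(a_t³/μ) = 1.580×10^5 s.
Target angular speed ω₂ = √(μ/r₂³) = 8.371×10^-6 rad/s.
Angle swept by the target during transfer: ω₂·t = 1.3226 rad = 75.78°.
Arrival is 180° from departure on the ellipse, so φ = 180° − 75.78° = 104.2°.

φ = 104.2°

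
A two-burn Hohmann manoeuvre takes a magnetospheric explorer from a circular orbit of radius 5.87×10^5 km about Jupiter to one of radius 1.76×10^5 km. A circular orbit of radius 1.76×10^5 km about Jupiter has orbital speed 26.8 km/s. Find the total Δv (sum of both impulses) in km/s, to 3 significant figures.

Δv = 11.2 km/s

From the circular-orbit relation v² = μ/r at r = 1.76×10^5 km: μ = v²r = (26.8)² × 1.76×10^5 = 1.26410×10^8 km³/s².
The Hohmann ellipse has a_t = (r₁ + r₂)/2 = 3.815×10^5 km.
At r₁ the circular-orbit speed is v₁ = √(μ/r₁) = 14.6748 km/s.
Transfer-orbit speed at r₁ (vis-viva): v_a = √[μ(2/r₁ − 1/a_t)] = 9.96738 km/s.
First burn Δv₁ = |v_a − v₁| = 4.707 km/s.
Circular speed at r₂: v₂ = √(μ/r₂) = 26.800 km/s.
Transfer-orbit speed at r₂: v_p = √[μ(2/r₂ − 1/a_t)] = 33.243 km/s.
Second burn Δv₂ = |v₂ − v_p| = 6.443 km/s.
Δv = Δv₁ + Δv₂ = 4.707 + 6.443 = 11.15 km/s.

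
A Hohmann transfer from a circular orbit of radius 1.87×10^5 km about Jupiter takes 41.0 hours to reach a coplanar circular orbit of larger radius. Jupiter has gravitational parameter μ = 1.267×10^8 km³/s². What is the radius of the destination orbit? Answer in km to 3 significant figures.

Transfer time t = 41.0 hours = 1.476×10^5 s, and t = π√(a_t³/μ).
So a_t = (μ t²/π²)^(1/3) = (1.267×10^8 × (1.476×10^5)² / π²)^(1/3) = 6.5396×10^5 km.
Since a_t = (r₁ + r₂)/2, r₂ = 2a_t − r₁ = 2×6.5396×10^5 − 1.870×10^5 = 1.12092×10^6 km.

r₂ = 1.12×10^6 km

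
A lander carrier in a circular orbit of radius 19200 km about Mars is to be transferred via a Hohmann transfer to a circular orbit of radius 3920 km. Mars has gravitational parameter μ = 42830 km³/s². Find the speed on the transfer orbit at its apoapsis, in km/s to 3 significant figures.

The Hohmann ellipse has a_t = (r₁ + r₂)/2 = 11560 km.
At apoapsis, r = 19200 km.
Applying v² = μ(2/r − 1/a_t): v = 0.8697 km/s.

v = 0.870 km/s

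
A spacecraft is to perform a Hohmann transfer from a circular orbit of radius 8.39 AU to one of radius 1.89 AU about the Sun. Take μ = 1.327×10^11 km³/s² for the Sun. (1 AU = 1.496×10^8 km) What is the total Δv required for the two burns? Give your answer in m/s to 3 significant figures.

In km: r₁ = 8.39 × 1.496×10^8 = 1.255144×10^9 km; r₂ = 1.89 × 1.496×10^8 = 2.82744×10^8 km.
The Hohmann ellipse has a_t = (r₁ + r₂)/2 = 7.68944×10^8 km.
At r₁ the circular-orbit speed is v₁ = √(μ/r₁) = 10.282 km/s.
On the transfer ellipse at r₁, vis-viva equation gives v_a = √[μ(2/r₁ − 1/a_t)] = 6.2350 km/s.
First burn Δv₁ = |v_a − v₁| = 4.047 km/s.
At r₂, v₂ = √(μ/r₂) = 21.664 km/s.
Transfer-orbit speed at r₂: v_p = √[μ(2/r₂ − 1/a_t)] = 27.678 km/s.
Second burn Δv₂ = |v₂ − v_p| = 6.014 km/s.
Δv = Δv₁ + Δv₂ = 4.047 + 6.014 = 10.06 km/s.

Δv = 10100 m/s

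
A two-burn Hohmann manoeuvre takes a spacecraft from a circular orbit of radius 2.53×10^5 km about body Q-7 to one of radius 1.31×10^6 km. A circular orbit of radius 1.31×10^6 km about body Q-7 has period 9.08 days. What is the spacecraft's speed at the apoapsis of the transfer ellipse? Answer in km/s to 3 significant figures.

From Kepler's third law T² = 4π²r³/μ at r = 1.31×10^6 km, T = 9.08 days = 9.08 × 86400 s = 7.84512×10^5 s: μ = 4π²r³/T² = 1.44203×10^8 km³/s².
Transfer-ellipse semi-major axis a_t = (r₁ + r₂)/2 = (2.530×10^5 + 1.310×10^6)/2 = 7.815×10^5 km.
At apoapsis, r = 1.310×10^6 km.
From the vis-viva equation, v = √[μ(2/r − 1/a_t)] = 5.970 km/s.

v = 5.97 km/s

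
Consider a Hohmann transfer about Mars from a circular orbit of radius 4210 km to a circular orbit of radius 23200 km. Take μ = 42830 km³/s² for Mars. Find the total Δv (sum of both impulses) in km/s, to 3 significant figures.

Δv = 1.57 km/s

The Hohmann ellipse has a_t = (r₁ + r₂)/2 = 13705 km.
At r₁ the circular-orbit speed is v₁ = √(μ/r₁) = 3.1896 km/s.
On the transfer ellipse at r₁, vis-viva gives v_p = √[μ(2/r₁ − 1/a_t)] = 4.1499 km/s.
First burn Δv₁ = |v_p − v₁| = 0.9603 km/s.
Circular speed at r₂: v₂ = √(μ/r₂) = 1.35872 km/s.
Transfer-orbit speed at r₂: v_a = √[μ(2/r₂ − 1/a_t)] = 0.753063 km/s.
Second burn Δv₂ = |v₂ − v_a| = 0.6057 km/s.
Δv = Δv₁ + Δv₂ = 0.9603 + 0.6057 = 1.566 km/s.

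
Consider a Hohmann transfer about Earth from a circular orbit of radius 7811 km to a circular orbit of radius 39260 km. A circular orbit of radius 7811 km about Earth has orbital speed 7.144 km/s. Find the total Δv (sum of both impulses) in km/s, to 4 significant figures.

From the circular-orbit relation v² = μ/r at r = 7811 km: μ = v²r = (7.144)² × 7811 = 3.98648×10^5 km³/s².
Transfer-ellipse semi-major axis a_t = (r₁ + r₂)/2 = (7811 + 39260)/2 = 23535.5 km.
Circular speed at r₁: v₁ = √(μ/r₁) = √(3.98648×10^5/7811) = 7.144 km/s.
Transfer-orbit speed at r₁ (vis-viva equation): v_p = √[μ(2/r₁ − 1/a_t)] = 9.227 km/s.
First burn Δv₁ = |v_p − v₁| = 2.083 km/s.
At r₂, v₂ = √(μ/r₂) = 3.187 km/s.
Transfer-orbit speed at r₂: v_a = √[μ(2/r₂ − 1/a_t)] = 1.836 km/s.
Second burn Δv₂ = |v₂ − v_a| = 1.351 km/s.
Δv = Δv₁ + Δv₂ = 2.083 + 1.351 = 3.434 km/s.

Δv = 3.434 km/s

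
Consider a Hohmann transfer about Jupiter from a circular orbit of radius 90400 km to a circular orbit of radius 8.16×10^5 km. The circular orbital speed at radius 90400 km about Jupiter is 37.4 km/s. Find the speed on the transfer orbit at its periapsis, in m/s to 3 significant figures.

From the circular-orbit relation v² = μ/r at r = 90400 km: μ = v²r = (37.4)² × 90400 = 1.26448×10^8 km³/s².
Semi-major axis of the transfer orbit: a_t = (90400 + 8.160×10^5)/2 = 4.532×10^5 km.
At periapsis, r = 90400 km.
Vis-viva: v = √[μ(2/r − 1/a_t)] = √[1.26448×10^8 × (2/90400 − 1/4.532×10^5)] = 50.18 km/s.

v = 50200 m/s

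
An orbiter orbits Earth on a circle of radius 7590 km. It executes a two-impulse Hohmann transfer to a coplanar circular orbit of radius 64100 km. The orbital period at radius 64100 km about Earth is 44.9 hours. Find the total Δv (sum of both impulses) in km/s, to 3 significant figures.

Δv = 3.79 km/s

From Kepler's third law T² = 4π²r³/μ at r = 64100 km, T = 44.9 hours = 44.9 × 3600 s = 1.6164×10^5 s: μ = 4π²r³/T² = 3.97957×10^5 km³/s².
The Hohmann ellipse has a_t = (r₁ + r₂)/2 = 35845 km.
Circular speed at r₁: v₁ = √(μ/r₁) = √(3.97957×10^5/7590) = 7.241 km/s.
On the transfer ellipse at r₁, vis-viva gives v_p = √[μ(2/r₁ − 1/a_t)] = 9.683 km/s.
First burn Δv₁ = |v_p − v₁| = 2.442 km/s.
At r₂, v₂ = √(μ/r₂) = 2.492 km/s.
Transfer-orbit speed at r₂: v_a = √[μ(2/r₂ − 1/a_t)] = 1.147 km/s.
Second burn Δv₂ = |v₂ − v_a| = 1.345 km/s.
Δv = Δv₁ + Δv₂ = 2.442 + 1.345 = 3.787 km/s.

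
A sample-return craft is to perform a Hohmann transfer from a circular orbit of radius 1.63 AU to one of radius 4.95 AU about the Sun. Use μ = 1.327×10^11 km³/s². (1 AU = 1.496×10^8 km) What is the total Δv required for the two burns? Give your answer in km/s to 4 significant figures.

Δv = 9.250 km/s

In km: r₁ = 1.63 × 1.496×10^8 = 2.43848×10^8 km; r₂ = 4.95 × 1.496×10^8 = 7.4052×10^8 km.
Semi-major axis of the transfer orbit: a_t = (2.43848×10^8 + 7.4052×10^8)/2 = 4.92184×10^8 km.
Circular speed at r₁: v₁ = √(μ/r₁) = √(1.327×10^11/2.43848×10^8) = 23.328 km/s.
Transfer-orbit speed at r₁ (v² = μ(2/r − 1/a)): v_p = √[μ(2/r₁ − 1/a_t)] = 28.614 km/s.
First burn Δv₁ = |v_p − v₁| = 5.286 km/s.
At r₂, v₂ = √(μ/r₂) = 13.3865 km/s.
Transfer-orbit speed at r₂: v_a = √[μ(2/r₂ − 1/a_t)] = 9.42243 km/s.
Second burn Δv₂ = |v₂ − v_a| = 3.964 km/s.
Total Δv = Δv₁ + Δv₂ = 9.250 km/s.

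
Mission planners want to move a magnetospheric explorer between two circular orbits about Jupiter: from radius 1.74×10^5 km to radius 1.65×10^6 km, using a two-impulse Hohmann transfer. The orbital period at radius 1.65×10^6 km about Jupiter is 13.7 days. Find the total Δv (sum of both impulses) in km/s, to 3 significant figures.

From Kepler's third law T² = 4π²r³/μ at r = 1.65×10^6 km, T = 13.7 days = 13.7 × 86400 s = 1.18368×10^6 s: μ = 4π²r³/T² = 1.26574×10^8 km³/s².
Semi-major axis of the transfer orbit: a_t = (1.740×10^5 + 1.650×10^6)/2 = 9.120×10^5 km.
At r₁ the circular-orbit speed is v₁ = √(μ/r₁) = 26.971 km/s.
On the transfer ellipse at r₁, vis-viva gives v_p = √[μ(2/r₁ − 1/a_t)] = 36.278 km/s.
First burn Δv₁ = |v_p − v₁| = 9.307 km/s.
Circular speed at r₂: v₂ = √(μ/r₂) = 8.7585 km/s.
Transfer-orbit speed at r₂: v_a = √[μ(2/r₂ − 1/a_t)] = 3.8257 km/s.
Second burn Δv₂ = |v₂ − v_a| = 4.933 km/s.
Total Δv = Δv₁ + Δv₂ = 14.24 km/s.

Δv = 14.2 km/s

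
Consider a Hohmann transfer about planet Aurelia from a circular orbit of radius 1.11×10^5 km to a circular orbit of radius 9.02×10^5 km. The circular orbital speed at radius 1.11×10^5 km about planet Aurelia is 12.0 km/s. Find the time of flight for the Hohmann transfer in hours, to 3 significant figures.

t = 78.7 hours

From the circular-orbit relation v² = μ/r at r = 1.11×10^5 km: μ = v²r = (12.0)² × 1.11×10^5 = 1.59840×10^7 km³/s².
The Hohmann ellipse has a_t = (r₁ + r₂)/2 = 5.065×10^5 km.
By Kepler's third law the transfer-orbit period is T = 2π√(a_t³/μ), so t = T/2 = 2.833×10^5 s.
Converting: 2.833×10^5 s ÷ 3600 s/hour = 78.7 hours.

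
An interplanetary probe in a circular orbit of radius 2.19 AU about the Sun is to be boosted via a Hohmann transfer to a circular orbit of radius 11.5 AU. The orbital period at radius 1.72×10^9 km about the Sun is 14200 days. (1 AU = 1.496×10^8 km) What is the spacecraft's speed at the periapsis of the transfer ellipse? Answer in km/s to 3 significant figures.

v = 26.2 km/s

From Kepler's third law T² = 4π²r³/μ at r = 1.72×10^9 km, T = 14200 days = 14200 × 86400 s = 1.22688×10^9 s: μ = 4π²r³/T² = 1.33457×10^11 km³/s².
In km: r₁ = 2.19 × 1.496×10^8 = 3.27624×10^8 km; r₂ = 11.5 × 1.496×10^8 = 1.7204×10^9 km.
The Hohmann ellipse has a_t = (r₁ + r₂)/2 = 1.024012×10^9 km.
The periapsis of the transfer ellipse is at r = 3.27624×10^8 km.
From the vis-viva equation, v = √[μ(2/r − 1/a_t)] = 26.16 km/s.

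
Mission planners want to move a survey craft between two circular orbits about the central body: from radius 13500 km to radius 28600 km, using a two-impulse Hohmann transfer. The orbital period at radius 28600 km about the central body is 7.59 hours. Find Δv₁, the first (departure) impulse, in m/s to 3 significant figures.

From Kepler's third law T² = 4π²r³/μ at r = 28600 km, T = 7.59 hours = 7.59 × 3600 s = 27324 s: μ = 4π²r³/T² = 1.23700×10^6 km³/s².
The Hohmann ellipse has a_t = (r₁ + r₂)/2 = 21050 km.
On the circular orbit at r = 13500 km, v_c = √(μ/r) = 9.57233 km/s.
Transfer-orbit speed at the same r (vis-viva, a = a_t): v_t = √[μ(2/r − 1/a_t)] = 11.1577 km/s.
Δv₁ = |v_t − v_c| = |11.1577 − 9.57233| = 1.585 km/s.

Δv₁ = 1590 m/s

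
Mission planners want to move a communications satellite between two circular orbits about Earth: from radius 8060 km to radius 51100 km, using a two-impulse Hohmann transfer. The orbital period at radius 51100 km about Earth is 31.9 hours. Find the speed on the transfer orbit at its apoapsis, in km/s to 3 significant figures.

v = 1.46 km/s

From Kepler's third law T² = 4π²r³/μ at r = 51100 km, T = 31.9 hours = 31.9 × 3600 s = 1.1484×10^5 s: μ = 4π²r³/T² = 3.99426×10^5 km³/s².
Semi-major axis of the transfer orbit: a_t = (8060 + 51100)/2 = 29580 km.
The apoapsis of the transfer ellipse is at r = 51100 km.
Vis-viva: v = √[μ(2/r − 1/a_t)] = √[3.99426×10^5 × (2/51100 − 1/29580)] = 1.459 km/s.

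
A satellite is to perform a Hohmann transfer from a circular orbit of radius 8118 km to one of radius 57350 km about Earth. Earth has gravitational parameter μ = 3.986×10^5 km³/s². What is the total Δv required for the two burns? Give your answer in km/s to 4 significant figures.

The Hohmann ellipse has a_t = (r₁ + r₂)/2 = 32734 km.
Circular speed at r₁: v₁ = √(μ/r₁) = √(3.986×10^5/8118) = 7.007 km/s.
On the transfer ellipse at r₁, vis-viva equation gives v_p = √[μ(2/r₁ − 1/a_t)] = 9.275 km/s.
First burn Δv₁ = |v_p − v₁| = 2.268 km/s.
Circular speed at r₂: v₂ = √(μ/r₂) = 2.636 km/s.
Transfer-orbit speed at r₂: v_a = √[μ(2/r₂ − 1/a_t)] = 1.313 km/s.
Second burn Δv₂ = |v₂ − v_a| = 1.323 km/s.
Δv = Δv₁ + Δv₂ = 2.268 + 1.323 = 3.591 km/s.

Δv = 3.591 km/s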